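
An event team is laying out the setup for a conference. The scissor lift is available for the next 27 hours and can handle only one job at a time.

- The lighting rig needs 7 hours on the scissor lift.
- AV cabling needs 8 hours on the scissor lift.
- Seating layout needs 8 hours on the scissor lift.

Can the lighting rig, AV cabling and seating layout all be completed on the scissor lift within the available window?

Running back to back, the jobs need 7 + 8 + 8 = 23 hours on the scissor lift.
Since 23 ≤ 27, they fit within the window.

Yes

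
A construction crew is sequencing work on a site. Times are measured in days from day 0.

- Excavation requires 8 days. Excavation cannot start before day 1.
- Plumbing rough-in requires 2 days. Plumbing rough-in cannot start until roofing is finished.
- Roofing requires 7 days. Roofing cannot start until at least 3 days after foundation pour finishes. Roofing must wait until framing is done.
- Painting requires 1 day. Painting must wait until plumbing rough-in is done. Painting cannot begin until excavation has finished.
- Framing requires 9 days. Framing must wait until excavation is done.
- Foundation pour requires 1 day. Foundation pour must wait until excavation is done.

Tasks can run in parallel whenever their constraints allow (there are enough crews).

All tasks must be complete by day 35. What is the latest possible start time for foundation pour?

Painting must finish by day 35; it takes 1 day, so it must start by 35 − 1 = day 34.
Plumbing rough-in feeds into painting (must start by day 34); so plumbing rough-in must finish by day 34 and therefore start by day 32.
Roofing must finish before plumbing rough-in (must start by day 32). With a 7-day duration, roofing must start by 32 − 7 = day 25.
Foundation pour feeds into roofing (must start by day 25, minus 3-day gap → day 22); so foundation pour must finish by day 22 and therefore start by day 21.

21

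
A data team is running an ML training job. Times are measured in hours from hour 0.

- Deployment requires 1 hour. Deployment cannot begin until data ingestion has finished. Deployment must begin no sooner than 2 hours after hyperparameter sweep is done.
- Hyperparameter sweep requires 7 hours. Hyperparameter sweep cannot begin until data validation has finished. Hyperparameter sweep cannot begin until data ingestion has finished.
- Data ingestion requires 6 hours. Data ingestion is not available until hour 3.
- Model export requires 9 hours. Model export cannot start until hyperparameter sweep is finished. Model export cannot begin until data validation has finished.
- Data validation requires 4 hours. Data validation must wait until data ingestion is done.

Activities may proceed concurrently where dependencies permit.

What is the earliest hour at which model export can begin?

Data ingestion cannot begin until its own release at hour 3. It runs from hour 3 to 3 + 6 = hour 9.
Data validation cannot begin until data ingestion (finishes hour 9). It runs from hour 9 to 9 + 4 = hour 13.
Hyperparameter sweep cannot start until data validation (finishes hour 13); data ingestion (finishes hour 9). The controlling bound is hour 13, so hyperparameter sweep finishes at 13 + 7 = hour 20.
Model export waits on hyperparameter sweep (finishes hour 20); data validation (finishes hour 13). The latest of these is hour 20, which is the earliest model export can start.

20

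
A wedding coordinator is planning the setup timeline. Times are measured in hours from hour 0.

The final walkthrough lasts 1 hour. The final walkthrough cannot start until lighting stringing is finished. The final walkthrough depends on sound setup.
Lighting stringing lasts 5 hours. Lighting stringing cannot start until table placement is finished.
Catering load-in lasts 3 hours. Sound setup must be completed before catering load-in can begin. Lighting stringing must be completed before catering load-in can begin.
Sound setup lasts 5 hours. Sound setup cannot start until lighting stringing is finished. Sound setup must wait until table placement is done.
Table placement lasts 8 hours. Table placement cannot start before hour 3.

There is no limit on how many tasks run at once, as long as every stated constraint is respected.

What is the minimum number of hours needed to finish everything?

After its own release at hour 3, table placement can start at hour 3 and finishes at hour 11.
Lighting stringing waits on table placement (finishes hour 11), so it starts at hour 11 and finishes at 11 + 5 = hour 16.
For sound setup: lighting stringing (finishes hour 16); table placement (finishes hour 11). Taking the maximum gives a start of hour 16, and it finishes at 16 + 5 = hour 21.
The final walkthrough has to wait for lighting stringing (finishes hour 16); sound setup (finishes hour 21). The latest of these is hour 21, so the final walkthrough runs hour 21 to 21 + 1 = hour 22.
Catering load-in cannot start until sound setup (finishes hour 21); lighting stringing (finishes hour 16). The controlling bound is hour 21, so catering load-in finishes at 21 + 3 = hour 24.
All tasks are finished once the last one completes. Finish times: Table placement at 11, Lighting stringing at 16, Sound setup at 21, Catering load-in at 24, The final walkthrough at 22. The latest is hour 24.

24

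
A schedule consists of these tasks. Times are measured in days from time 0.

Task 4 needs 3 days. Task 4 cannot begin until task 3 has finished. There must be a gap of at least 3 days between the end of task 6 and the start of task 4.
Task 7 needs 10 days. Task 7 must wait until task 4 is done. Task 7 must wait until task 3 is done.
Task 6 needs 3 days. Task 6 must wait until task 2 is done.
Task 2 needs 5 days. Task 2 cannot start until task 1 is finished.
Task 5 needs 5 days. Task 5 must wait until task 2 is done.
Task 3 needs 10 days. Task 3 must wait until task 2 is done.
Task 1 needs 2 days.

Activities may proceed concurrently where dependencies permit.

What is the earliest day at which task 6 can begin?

Nothing blocks task 1, so it runs from day 0 to day 2.
Task 2 waits on task 1 (finishes day 2), so it starts at day 2 and finishes at 2 + 5 = day 7.
Task 6 waits on task 2 (finishes day 7), so the earliest it can start is day 7.

7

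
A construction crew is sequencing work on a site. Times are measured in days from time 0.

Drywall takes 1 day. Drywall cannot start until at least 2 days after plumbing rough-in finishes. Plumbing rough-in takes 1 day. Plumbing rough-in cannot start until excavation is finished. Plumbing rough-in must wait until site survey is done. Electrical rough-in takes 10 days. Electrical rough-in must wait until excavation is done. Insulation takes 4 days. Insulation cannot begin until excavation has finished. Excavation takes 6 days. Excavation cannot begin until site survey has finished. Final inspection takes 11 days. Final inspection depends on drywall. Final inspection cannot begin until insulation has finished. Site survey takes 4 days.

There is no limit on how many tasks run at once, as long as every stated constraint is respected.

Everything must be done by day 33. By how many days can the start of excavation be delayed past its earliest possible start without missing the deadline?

Site survey can start immediately at day 0; it finishes at day 4.
Excavation waits on site survey (finishes day 4), so it starts at day 4 and finishes at 4 + 6 = day 10.

Working backward from the deadline:
To finish by day 33, final inspection (duration 11) must start no later than day 22.
Drywall has to be done before final inspection (must start by day 22). That means finishing by day 22, i.e. starting by 22 − 1 = day 21.
Plumbing rough-in has to be done before drywall (must start by day 21, minus 2-day gap → day 19). That means finishing by day 19, i.e. starting by 19 − 1 = day 18.
To finish by day 33, electrical rough-in (duration 10) must start no later than day 23.
Insulation feeds into final inspection (must start by day 22); so insulation must finish by day 22 and therefore start by day 18.
For excavation: plumbing rough-in (must start by day 18); electrical rough-in (must start by day 23); insulation (must start by day 18). The most restrictive is day 18; with a 6-day duration, excavation must start by day 12.
So excavation can start as early as day 4 and as late as day 12, giving 12 − 4 = 8 days of slack.

8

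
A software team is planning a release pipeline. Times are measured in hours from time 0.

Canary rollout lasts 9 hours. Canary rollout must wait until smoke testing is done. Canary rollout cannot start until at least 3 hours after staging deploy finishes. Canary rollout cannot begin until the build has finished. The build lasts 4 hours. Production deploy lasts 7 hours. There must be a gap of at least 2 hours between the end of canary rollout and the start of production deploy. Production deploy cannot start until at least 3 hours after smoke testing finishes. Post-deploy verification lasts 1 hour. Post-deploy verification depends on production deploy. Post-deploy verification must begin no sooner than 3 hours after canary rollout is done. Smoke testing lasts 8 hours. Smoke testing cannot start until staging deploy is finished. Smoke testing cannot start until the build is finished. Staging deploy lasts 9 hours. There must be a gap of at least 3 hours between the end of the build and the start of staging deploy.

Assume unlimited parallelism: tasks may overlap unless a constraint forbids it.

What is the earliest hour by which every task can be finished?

The build can start immediately at hour 0; it finishes at hour 4.
After the build (finishes hour 4, plus 3-hour gap → hour 7), staging deploy can start at hour 7 and finishes at hour 16.
Smoke testing cannot start until staging deploy (finishes hour 16); the build (finishes hour 4). The controlling bound is hour 16, so smoke testing finishes at 16 + 8 = hour 24.
Canary rollout has to wait for smoke testing (finishes hour 24); staging deploy (finishes hour 16, plus 3-hour gap → hour 19); the build (finishes hour 4). The latest of these is hour 24, so canary rollout runs hour 24 to 24 + 9 = hour 33.
Production deploy needs all of canary rollout (finishes hour 33, plus 2-hour gap → hour 35); smoke testing (finishes hour 24, plus 3-hour gap → hour 27). That puts its earliest start at hour 35; it finishes at 35 + 7 = hour 42.
For post-deploy verification: production deploy (finishes hour 42); canary rollout (finishes hour 33, plus 3-hour gap → hour 36). Taking the maximum gives a start of hour 42, and it finishes at 42 + 1 = hour 43.
All tasks are finished once the last one completes. Finish times: The build at 4, Staging deploy at 16, Smoke testing at 24, Canary rollout at 33, Production deploy at 42, Post-deploy verification at 43. The latest is hour 43.

43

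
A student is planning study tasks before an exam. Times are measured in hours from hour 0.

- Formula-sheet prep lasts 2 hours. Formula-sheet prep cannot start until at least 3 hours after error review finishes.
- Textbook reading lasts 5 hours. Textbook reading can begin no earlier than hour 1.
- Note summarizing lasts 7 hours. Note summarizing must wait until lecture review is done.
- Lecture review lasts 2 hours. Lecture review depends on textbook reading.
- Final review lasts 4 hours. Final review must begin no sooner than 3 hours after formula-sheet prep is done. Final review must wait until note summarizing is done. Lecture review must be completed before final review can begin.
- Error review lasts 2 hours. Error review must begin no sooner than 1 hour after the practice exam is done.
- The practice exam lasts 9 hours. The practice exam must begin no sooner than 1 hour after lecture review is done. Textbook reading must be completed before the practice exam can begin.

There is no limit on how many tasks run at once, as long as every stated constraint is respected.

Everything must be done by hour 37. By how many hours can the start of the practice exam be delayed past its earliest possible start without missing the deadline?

After its own release at hour 1, textbook reading can start at hour 1 and finishes at hour 6.
Lecture review cannot begin until textbook reading (finishes hour 6). It runs from hour 6 to 6 + 2 = hour 8.
The practice exam cannot start until lecture review (finishes hour 8, plus 1-hour gap → hour 9); textbook reading (finishes hour 6). The controlling bound is hour 9, so the practice exam finishes at 9 + 9 = hour 18.

Working backward from the deadline:
Final review has no dependents, so it just needs to finish by hour 37. Starting by 37 − 4 = hour 33 achieves that.
Formula-sheet prep must finish before final review (must start by hour 33, minus 3-hour gap → hour 30). With a 2-hour duration, formula-sheet prep must start by 30 − 2 = hour 28.
Error review has to be done before formula-sheet prep (must start by hour 28, minus 3-hour gap → hour 25). That means finishing by hour 25, i.e. starting by 25 − 2 = hour 23.
The practice exam feeds into error review (must start by hour 23, minus 1-hour gap → hour 22); so the practice exam must finish by hour 22 and therefore start by hour 13.
So the practice exam can start as early as hour 9 and as late as hour 13, giving 13 − 9 = 4 hours of slack.

4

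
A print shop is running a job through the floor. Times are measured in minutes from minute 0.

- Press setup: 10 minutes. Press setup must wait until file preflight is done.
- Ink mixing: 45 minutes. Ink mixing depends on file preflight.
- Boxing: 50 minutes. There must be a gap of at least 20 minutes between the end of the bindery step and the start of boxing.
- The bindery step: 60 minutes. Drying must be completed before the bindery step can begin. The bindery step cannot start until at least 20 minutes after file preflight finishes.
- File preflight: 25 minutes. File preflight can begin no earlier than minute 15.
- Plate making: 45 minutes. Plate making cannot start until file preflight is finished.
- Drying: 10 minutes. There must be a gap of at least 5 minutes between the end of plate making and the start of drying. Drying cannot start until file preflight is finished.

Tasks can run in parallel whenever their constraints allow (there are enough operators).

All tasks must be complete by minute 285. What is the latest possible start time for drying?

Nothing follows boxing; the deadline of minute 285 is its only limit. It must start by 285 − 50 = minute 235.
The bindery step has to be done before boxing (must start by minute 235, minus 20-minute gap → minute 215). That means finishing by minute 215, i.e. starting by 215 − 60 = minute 155.
Drying has to be done before the bindery step (must start by minute 155). That means finishing by minute 155, i.e. starting by 155 − 10 = minute 145.

145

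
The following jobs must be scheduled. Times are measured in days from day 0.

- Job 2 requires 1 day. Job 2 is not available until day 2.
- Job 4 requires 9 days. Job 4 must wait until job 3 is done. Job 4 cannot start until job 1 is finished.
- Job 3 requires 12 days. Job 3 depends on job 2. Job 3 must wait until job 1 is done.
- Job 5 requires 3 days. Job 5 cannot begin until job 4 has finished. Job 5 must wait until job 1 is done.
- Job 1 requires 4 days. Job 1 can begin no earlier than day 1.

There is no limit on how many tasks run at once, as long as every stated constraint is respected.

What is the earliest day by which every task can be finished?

Job 2 waits on its own release at day 2, so it starts at day 2 and finishes at 2 + 1 = day 3.
Job 1 waits on its own release at day 1, so it starts at day 1 and finishes at 1 + 4 = day 5.
Job 3 has to wait for job 2 (finishes day 3); job 1 (finishes day 5). The latest of these is day 5, so job 3 runs day 5 to 5 + 12 = day 17.
For job 4: job 3 (finishes day 17); job 1 (finishes day 5). Taking the maximum gives a start of day 17, and it finishes at 17 + 9 = day 26.
Job 5 cannot start until job 4 (finishes day 26); job 1 (finishes day 5). The controlling bound is day 26, so job 5 finishes at 26 + 3 = day 29.
All tasks are finished once the last one completes. Finish times: Job 1 at 5, Job 2 at 3, Job 3 at 17, Job 4 at 26, Job 5 at 29. The latest is day 29.

29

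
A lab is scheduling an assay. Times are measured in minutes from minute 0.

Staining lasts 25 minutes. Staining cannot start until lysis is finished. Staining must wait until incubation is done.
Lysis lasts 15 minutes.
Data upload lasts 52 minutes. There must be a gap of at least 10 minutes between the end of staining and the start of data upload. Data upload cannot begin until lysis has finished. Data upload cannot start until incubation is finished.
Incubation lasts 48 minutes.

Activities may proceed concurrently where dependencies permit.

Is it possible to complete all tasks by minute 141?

Incubation can start immediately at minute 0; it finishes at minute 48.
Lysis can start immediately at minute 0; it finishes at minute 15.
Staining cannot start until lysis (finishes minute 15); incubation (finishes minute 48). The controlling bound is minute 48, so staining finishes at 48 + 25 = minute 73.
For data upload: staining (finishes minute 73, plus 10-minute gap → minute 83); lysis (finishes minute 15); incubation (finishes minute 48). Taking the maximum gives a start of minute 83, and it finishes at 83 + 52 = minute 135.
Every task is finished by minute 135, which is no later than the deadline of 141, so the schedule is feasible.

Yes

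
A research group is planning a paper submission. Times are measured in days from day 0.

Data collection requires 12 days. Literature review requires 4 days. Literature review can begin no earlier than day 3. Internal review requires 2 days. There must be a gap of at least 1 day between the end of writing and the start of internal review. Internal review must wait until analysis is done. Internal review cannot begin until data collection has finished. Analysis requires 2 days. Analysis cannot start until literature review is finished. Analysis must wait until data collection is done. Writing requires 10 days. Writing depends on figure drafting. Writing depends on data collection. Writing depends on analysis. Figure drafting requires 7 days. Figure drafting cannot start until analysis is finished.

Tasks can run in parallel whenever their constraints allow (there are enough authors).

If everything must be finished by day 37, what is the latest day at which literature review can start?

11

Nothing follows internal review; the deadline of day 37 is its only limit. It must start by 37 − 2 = day 35.
Writing feeds into internal review (must start by day 35, minus 1-day gap → day 34); so writing must finish by day 34 and therefore start by day 24.
Figure drafting feeds into writing (must start by day 24); so figure drafting must finish by day 24 and therefore start by day 17.
For analysis: figure drafting (must start by day 17); writing (must start by day 24); internal review (must start by day 35). The most restrictive is day 17; with a 2-day duration, analysis must start by day 15.
Literature review feeds into analysis (must start by day 15); so literature review must finish by day 15 and therefore start by day 11.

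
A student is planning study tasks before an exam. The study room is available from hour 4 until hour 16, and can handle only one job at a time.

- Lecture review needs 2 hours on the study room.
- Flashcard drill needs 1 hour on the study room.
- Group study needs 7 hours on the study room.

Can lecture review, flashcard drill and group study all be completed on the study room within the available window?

The study room window is 16 − 4 = 12 hours.
Running back to back, the jobs need 2 + 1 + 7 = 10 hours on the study room.
Since 10 ≤ 12, they fit within the window.

Yes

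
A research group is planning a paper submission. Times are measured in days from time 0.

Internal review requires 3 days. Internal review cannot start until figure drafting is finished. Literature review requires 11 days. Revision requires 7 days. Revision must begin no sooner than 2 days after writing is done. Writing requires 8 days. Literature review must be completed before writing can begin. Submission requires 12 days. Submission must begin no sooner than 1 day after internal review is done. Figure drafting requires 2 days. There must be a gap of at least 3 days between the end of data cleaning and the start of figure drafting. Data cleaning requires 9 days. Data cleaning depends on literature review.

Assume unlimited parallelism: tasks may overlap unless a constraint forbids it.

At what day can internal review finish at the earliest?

28

Literature review can start immediately at day 0; it finishes at day 11.
Data cleaning waits on literature review (finishes day 11), so it starts at day 11 and finishes at 11 + 9 = day 20.
Figure drafting cannot begin until data cleaning (finishes day 20, plus 3-day gap → day 23). It runs from day 23 to 23 + 2 = day 25.
After figure drafting (finishes day 25), internal review can start at day 25 and finishes at day 28.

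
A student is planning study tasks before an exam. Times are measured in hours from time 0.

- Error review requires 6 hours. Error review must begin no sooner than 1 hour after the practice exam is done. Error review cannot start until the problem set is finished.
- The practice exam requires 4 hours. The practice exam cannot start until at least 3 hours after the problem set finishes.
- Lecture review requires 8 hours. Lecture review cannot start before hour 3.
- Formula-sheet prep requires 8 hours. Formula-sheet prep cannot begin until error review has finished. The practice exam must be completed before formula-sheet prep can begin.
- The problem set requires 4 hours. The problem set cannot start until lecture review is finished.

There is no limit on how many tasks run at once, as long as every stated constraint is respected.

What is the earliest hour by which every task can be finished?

After its own release at hour 3, lecture review can start at hour 3 and finishes at hour 11.
The problem set waits on lecture review (finishes hour 11), so it starts at hour 11 and finishes at 11 + 4 = hour 15.
The practice exam cannot begin until the problem set (finishes hour 15, plus 3-hour gap → hour 18). It runs from hour 18 to 18 + 4 = hour 22.
Error review has to wait for the practice exam (finishes hour 22, plus 1-hour gap → hour 23); the problem set (finishes hour 15). The latest of these is hour 23, so error review runs hour 23 to 23 + 6 = hour 29.
For formula-sheet prep: error review (finishes hour 29); the practice exam (finishes hour 22). Taking the maximum gives a start of hour 29, and it finishes at 29 + 8 = hour 37.
All tasks are finished once the last one completes. Finish times: Lecture review at 11, The problem set at 15, The practice exam at 22, Error review at 29, Formula-sheet prep at 37. The latest is hour 37.

37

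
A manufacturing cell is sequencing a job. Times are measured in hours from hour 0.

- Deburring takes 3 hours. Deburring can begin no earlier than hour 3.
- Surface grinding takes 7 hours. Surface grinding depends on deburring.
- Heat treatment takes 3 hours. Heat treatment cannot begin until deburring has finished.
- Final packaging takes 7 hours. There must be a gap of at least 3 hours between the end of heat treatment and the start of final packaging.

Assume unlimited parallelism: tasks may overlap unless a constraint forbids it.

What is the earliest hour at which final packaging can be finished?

19

After its own release at hour 3, deburring can start at hour 3 and finishes at hour 6.
Heat treatment waits on deburring (finishes hour 6), so it starts at hour 6 and finishes at 6 + 3 = hour 9.
Final packaging waits on heat treatment (finishes hour 9, plus 3-hour gap → hour 12), so it starts at hour 12 and finishes at 12 + 7 = hour 19.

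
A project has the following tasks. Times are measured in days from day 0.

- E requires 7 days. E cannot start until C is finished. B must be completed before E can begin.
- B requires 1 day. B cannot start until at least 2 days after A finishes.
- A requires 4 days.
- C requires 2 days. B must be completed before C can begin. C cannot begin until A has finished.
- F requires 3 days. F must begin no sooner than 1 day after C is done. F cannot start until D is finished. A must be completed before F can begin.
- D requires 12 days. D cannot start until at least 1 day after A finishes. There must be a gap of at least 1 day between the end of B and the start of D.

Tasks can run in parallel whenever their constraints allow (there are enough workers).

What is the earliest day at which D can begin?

Nothing blocks A, so it runs from day 0 to day 4.
B waits on A (finishes day 4, plus 2-day gap → day 6), so it starts at day 6 and finishes at 6 + 1 = day 7.
D waits on A (finishes day 4, plus 1-day gap → day 5); B (finishes day 7, plus 1-day gap → day 8). The latest of these is day 8, which is the earliest D can start.

8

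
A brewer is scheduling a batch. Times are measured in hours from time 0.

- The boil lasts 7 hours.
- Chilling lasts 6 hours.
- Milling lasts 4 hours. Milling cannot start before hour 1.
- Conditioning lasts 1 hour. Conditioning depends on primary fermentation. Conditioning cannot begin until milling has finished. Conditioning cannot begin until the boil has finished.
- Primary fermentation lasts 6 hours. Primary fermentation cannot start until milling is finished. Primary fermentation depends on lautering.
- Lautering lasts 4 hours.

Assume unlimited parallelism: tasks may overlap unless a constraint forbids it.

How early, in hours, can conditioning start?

The boil can start immediately at hour 0; it finishes at hour 7.
Lautering can start immediately at hour 0; it finishes at hour 4.
Milling cannot begin until its own release at hour 1. It runs from hour 1 to 1 + 4 = hour 5.
Primary fermentation needs all of milling (finishes hour 5); lautering (finishes hour 4). That puts its earliest start at hour 5; it finishes at 5 + 6 = hour 11.
Conditioning waits on primary fermentation (finishes hour 11); milling (finishes hour 5); the boil (finishes hour 7). The latest of these is hour 11, which is the earliest conditioning can start.

11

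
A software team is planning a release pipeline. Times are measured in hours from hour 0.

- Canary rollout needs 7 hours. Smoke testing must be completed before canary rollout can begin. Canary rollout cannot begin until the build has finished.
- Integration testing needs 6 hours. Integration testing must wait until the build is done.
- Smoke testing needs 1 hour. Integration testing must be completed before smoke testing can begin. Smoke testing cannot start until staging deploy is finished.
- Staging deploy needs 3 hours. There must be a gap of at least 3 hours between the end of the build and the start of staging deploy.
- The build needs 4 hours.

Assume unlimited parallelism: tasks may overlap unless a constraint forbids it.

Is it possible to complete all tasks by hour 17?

No

Nothing blocks the build, so it runs from hour 0 to hour 4.
Staging deploy cannot begin until the build (finishes hour 4, plus 3-hour gap → hour 7). It runs from hour 7 to 7 + 3 = hour 10.
Integration testing cannot begin until the build (finishes hour 4). It runs from hour 4 to 4 + 6 = hour 10.
For smoke testing: integration testing (finishes hour 10); staging deploy (finishes hour 10). Taking the maximum gives a start of hour 10, and it finishes at 10 + 1 = hour 11.
Canary rollout needs all of smoke testing (finishes hour 11); the build (finishes hour 4). That puts its earliest start at hour 11; it finishes at 11 + 7 = hour 18.
The earliest everything can be done is hour 18, which is after the deadline of 17, so it is not possible.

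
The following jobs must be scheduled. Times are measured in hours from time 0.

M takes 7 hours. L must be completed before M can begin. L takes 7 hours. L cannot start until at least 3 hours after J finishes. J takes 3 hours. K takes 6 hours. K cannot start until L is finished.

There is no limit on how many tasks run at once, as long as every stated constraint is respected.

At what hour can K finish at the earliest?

J has no prerequisites, so it starts at hour 0 and finishes at hour 3.
L cannot begin until J (finishes hour 3, plus 3-hour gap → hour 6). It runs from hour 6 to 6 + 7 = hour 13.
K cannot begin until L (finishes hour 13). It runs from hour 13 to 13 + 6 = hour 19.

19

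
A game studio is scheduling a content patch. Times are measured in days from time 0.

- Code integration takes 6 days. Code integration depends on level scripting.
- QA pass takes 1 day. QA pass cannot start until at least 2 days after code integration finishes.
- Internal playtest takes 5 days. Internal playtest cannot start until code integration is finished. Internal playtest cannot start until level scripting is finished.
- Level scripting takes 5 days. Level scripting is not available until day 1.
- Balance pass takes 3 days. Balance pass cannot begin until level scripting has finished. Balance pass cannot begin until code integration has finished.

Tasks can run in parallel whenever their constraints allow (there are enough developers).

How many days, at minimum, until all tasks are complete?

After its own release at day 1, level scripting can start at day 1 and finishes at day 6.
Code integration cannot begin until level scripting (finishes day 6). It runs from day 6 to 6 + 6 = day 12.
After code integration (finishes day 12, plus 2-day gap → day 14), QA pass can start at day 14 and finishes at day 15.
For balance pass: level scripting (finishes day 6); code integration (finishes day 12). Taking the maximum gives a start of day 12, and it finishes at 12 + 3 = day 15.
Internal playtest needs all of code integration (finishes day 12); level scripting (finishes day 6). That puts its earliest start at day 12; it finishes at 12 + 5 = day 17.
All tasks are finished once the last one completes. Finish times: Level scripting at 6, Code integration at 12, Internal playtest at 17, Balance pass at 15, QA pass at 15. The latest is day 17.

17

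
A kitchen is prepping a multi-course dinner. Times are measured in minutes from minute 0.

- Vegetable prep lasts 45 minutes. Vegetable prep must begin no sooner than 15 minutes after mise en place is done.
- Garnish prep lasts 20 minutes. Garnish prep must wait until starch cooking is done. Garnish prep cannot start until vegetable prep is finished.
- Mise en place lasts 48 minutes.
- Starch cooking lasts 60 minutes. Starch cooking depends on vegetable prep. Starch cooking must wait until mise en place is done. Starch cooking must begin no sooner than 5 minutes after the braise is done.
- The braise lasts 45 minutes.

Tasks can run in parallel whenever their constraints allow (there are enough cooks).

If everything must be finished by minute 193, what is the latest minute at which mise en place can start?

5

Garnish prep has no dependents, so it just needs to finish by minute 193. Starting by 193 − 20 = minute 173 achieves that.
Starch cooking must finish before garnish prep (must start by minute 173). With a 60-minute duration, starch cooking must start by 173 − 60 = minute 113.
Vegetable prep has several dependents: starch cooking (must start by minute 113); garnish prep (must start by minute 173). The earliest of those limits is minute 113, so vegetable prep must start by 113 − 45 = minute 68.
Mise en place has several dependents: vegetable prep (must start by minute 68, minus 15-minute gap → minute 53); starch cooking (must start by minute 113). The earliest of those limits is minute 53, so mise en place must start by 53 − 48 = minute 5.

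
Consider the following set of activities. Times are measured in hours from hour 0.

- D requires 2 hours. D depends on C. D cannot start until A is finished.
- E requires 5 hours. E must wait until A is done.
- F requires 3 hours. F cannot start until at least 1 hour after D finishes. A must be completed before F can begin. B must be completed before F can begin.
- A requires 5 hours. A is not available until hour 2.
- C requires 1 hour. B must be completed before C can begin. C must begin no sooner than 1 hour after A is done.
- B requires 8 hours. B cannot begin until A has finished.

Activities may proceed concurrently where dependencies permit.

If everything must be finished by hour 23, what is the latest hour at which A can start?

3

Nothing follows F; the deadline of hour 23 is its only limit. It must start by 23 − 3 = hour 20.
D must finish before F (must start by hour 20, minus 1-hour gap → hour 19). With a 2-hour duration, D must start by 19 − 2 = hour 17.
C must finish before D (must start by hour 17). With a 1-hour duration, C must start by 17 − 1 = hour 16.
B feeds C (must start by hour 16); F (must start by hour 20). Taking the minimum, B must finish by hour 16 and start by 16 − 8 = hour 8.
E must finish by hour 23; it takes 5 hours, so it must start by 23 − 5 = hour 18.
A must finish in time for B (must start by hour 8); C (must start by hour 16, minus 1-hour gap → hour 15); D (must start by hour 17); E (must start by hour 18); F (must start by hour 20). The tightest is hour 8, so A must start by 8 − 5 = hour 3.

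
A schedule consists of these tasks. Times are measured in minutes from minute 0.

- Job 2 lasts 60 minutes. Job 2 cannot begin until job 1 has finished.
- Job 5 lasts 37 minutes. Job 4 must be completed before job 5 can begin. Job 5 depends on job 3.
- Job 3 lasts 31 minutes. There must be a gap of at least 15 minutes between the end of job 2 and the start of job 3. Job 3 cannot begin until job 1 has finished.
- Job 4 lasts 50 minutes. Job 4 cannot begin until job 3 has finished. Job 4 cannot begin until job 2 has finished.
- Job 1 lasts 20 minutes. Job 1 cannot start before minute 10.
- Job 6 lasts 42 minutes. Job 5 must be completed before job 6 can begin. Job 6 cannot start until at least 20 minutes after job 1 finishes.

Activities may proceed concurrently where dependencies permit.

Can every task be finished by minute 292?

After its own release at minute 10, job 1 can start at minute 10 and finishes at minute 30.
Job 2 waits on job 1 (finishes minute 30), so it starts at minute 30 and finishes at 30 + 60 = minute 90.
For job 3: job 2 (finishes minute 90, plus 15-minute gap → minute 105); job 1 (finishes minute 30). Taking the maximum gives a start of minute 105, and it finishes at 105 + 31 = minute 136.
For job 4: job 3 (finishes minute 136); job 2 (finishes minute 90). Taking the maximum gives a start of minute 136, and it finishes at 136 + 50 = minute 186.
Job 5 cannot start until job 4 (finishes minute 186); job 3 (finishes minute 136). The controlling bound is minute 186, so job 5 finishes at 186 + 37 = minute 223.
Job 6 needs all of job 5 (finishes minute 223); job 1 (finishes minute 30, plus 20-minute gap → minute 50). That puts its earliest start at minute 223; it finishes at 223 + 42 = minute 265.
Every task is finished by minute 265, which is no later than the deadline of 292, so the schedule is feasible.

Yes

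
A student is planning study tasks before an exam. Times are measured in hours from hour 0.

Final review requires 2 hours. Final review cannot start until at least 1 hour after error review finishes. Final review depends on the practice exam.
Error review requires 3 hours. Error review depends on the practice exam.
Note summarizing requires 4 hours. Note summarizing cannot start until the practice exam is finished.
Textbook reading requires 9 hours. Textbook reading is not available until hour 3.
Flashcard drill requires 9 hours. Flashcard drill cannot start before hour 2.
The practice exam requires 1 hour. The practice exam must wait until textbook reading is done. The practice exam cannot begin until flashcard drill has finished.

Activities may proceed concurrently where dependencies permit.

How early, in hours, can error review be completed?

After its own release at hour 2, flashcard drill can start at hour 2 and finishes at hour 11.
Textbook reading waits on its own release at hour 3, so it starts at hour 3 and finishes at 3 + 9 = hour 12.
The practice exam has to wait for textbook reading (finishes hour 12); flashcard drill (finishes hour 11). The latest of these is hour 12, so the practice exam runs hour 12 to 12 + 1 = hour 13.
After the practice exam (finishes hour 13), error review can start at hour 13 and finishes at hour 16.

16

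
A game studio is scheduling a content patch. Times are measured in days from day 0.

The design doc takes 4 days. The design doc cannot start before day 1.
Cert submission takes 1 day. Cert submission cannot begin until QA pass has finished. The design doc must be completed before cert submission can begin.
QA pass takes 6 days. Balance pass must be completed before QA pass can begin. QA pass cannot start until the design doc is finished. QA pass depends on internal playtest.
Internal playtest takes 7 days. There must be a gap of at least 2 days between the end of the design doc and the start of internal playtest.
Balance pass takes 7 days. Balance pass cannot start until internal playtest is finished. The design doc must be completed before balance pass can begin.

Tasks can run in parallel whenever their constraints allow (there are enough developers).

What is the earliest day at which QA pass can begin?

After its own release at day 1, the design doc can start at day 1 and finishes at day 5.
Internal playtest waits on the design doc (finishes day 5, plus 2-day gap → day 7), so it starts at day 7 and finishes at 7 + 7 = day 14.
Balance pass cannot start until internal playtest (finishes day 14); the design doc (finishes day 5). The controlling bound is day 14, so balance pass finishes at 14 + 7 = day 21.
QA pass waits on balance pass (finishes day 21); the design doc (finishes day 5); internal playtest (finishes day 14). The latest of these is day 21, which is the earliest QA pass can start.

21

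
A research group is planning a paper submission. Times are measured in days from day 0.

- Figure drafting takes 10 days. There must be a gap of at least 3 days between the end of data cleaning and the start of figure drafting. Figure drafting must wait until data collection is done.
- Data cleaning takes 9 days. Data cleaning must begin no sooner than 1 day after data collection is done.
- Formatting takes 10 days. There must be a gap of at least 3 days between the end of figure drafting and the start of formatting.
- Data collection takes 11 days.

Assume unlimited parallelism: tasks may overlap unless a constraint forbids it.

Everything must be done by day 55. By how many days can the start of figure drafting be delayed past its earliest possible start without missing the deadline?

8

Data collection has no prerequisites, so it starts at day 0 and finishes at day 11.
After data collection (finishes day 11, plus 1-day gap → day 12), data cleaning can start at day 12 and finishes at day 21.
For figure drafting: data cleaning (finishes day 21, plus 3-day gap → day 24); data collection (finishes day 11). Taking the maximum gives a start of day 24, and it finishes at 24 + 10 = day 34.

Working backward from the deadline:
Formatting must finish by day 55; it takes 10 days, so it must start by 55 − 10 = day 45.
Figure drafting must finish before formatting (must start by day 45, minus 3-day gap → day 42). With a 10-day duration, figure drafting must start by 42 − 10 = day 32.
So figure drafting can start as early as day 24 and as late as day 32, giving 32 − 24 = 8 days of slack.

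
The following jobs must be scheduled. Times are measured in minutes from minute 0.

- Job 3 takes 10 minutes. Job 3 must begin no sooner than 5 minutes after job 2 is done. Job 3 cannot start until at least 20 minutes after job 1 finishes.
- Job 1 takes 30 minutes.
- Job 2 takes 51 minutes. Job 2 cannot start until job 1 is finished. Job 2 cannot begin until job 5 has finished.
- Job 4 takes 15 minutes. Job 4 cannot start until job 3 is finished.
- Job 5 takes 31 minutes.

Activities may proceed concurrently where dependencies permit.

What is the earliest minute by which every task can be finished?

Nothing blocks job 5, so it runs from minute 0 to minute 31.
Job 1 has no prerequisites, so it starts at minute 0 and finishes at minute 30.
Job 2 needs all of job 1 (finishes minute 30); job 5 (finishes minute 31). That puts its earliest start at minute 31; it finishes at 31 + 51 = minute 82.
Job 3 has to wait for job 2 (finishes minute 82, plus 5-minute gap → minute 87); job 1 (finishes minute 30, plus 20-minute gap → minute 50). The latest of these is minute 87, so job 3 runs minute 87 to 87 + 10 = minute 97.
Job 4 cannot begin until job 3 (finishes minute 97). It runs from minute 97 to 97 + 15 = minute 112.
All tasks are finished once the last one completes. Finish times: Job 1 at 30, Job 2 at 82, Job 3 at 97, Job 4 at 112, Job 5 at 31. The latest is minute 112.

112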